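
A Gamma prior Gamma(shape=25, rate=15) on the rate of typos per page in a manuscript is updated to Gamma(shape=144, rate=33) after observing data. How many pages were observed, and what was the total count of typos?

A Gamma(α, β) prior (rate parametrization) on a Poisson rate with n observations summing to S gives posterior Gamma(α+S, β+n).
Matching: Σxᵢ = 144 − 25 = 119 and n = 33 − 15 = 18.

n = 18 pages with total 119 typos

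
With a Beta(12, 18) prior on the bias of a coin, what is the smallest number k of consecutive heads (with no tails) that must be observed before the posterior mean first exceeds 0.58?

After k heads and 0 tails the posterior is Beta(12+k, 18), with mean (12+k)/(12+18+k).
Set (12+k)/(30+k) > 0.58 and solve: k > (0.58·30 − 12)/(1 − 0.58) = 12.857.
The smallest integer exceeding 12.857 is 13, and checking k=13: (25)/(43) = 0.5814 > 0.58.

k = 13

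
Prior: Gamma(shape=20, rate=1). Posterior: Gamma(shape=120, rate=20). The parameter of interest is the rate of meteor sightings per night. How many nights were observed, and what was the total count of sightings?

A Gamma(α, β) prior (rate parametrization) on a Poisson rate with n observations summing to S gives posterior Gamma(α+S, β+n).
Matching: Σxᵢ = 120 − 20 = 100 and n = 20 − 1 = 19.

n = 19 nights with total 100 sightings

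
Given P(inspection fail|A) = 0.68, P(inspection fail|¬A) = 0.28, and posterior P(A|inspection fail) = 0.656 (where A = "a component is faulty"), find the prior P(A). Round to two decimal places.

P(A) = 0.44

Bayes' rule in odds form gives O(A|E) = O(A)·[P(E|A)/P(E|¬A)], hence O(A) = O(A|E)/LR.
Posterior odds = 0.656/(1−0.656) = 1.9070. LR = 0.68/0.28 = 2.4286.
Prior odds = 1.9070/2.4286 = 0.7852, so P(A) = 0.7852/(1+0.7852) ≈ 0.44.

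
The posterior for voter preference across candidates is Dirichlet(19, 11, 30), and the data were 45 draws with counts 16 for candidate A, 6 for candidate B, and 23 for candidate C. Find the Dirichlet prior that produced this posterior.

Dirichlet(3, 5, 7)

For a Dirichlet(α) prior with multinomial counts c, the posterior is Dirichlet(α + c) componentwise.
Subtract each count from the matching posterior parameter: 19−16=3, 11−6=5, 30−23=7.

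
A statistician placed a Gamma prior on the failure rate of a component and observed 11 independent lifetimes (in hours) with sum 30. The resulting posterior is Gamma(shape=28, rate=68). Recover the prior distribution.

For an exponential likelihood with a Gamma(α, β) prior on the rate, n observations with total T give posterior Gamma(α+n, β+T).
So α = 28 − 11 = 17 and β = 68 − 30 = 38.

Gamma(shape=17, rate=38)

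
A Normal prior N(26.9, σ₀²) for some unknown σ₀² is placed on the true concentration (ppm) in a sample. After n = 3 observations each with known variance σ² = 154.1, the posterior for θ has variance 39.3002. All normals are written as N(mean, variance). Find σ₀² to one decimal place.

σ₀² = 167.3

For the Normal–Normal model with known σ², precisions add: τ_n = τ₀ + n/σ².
So 1/σ₀² = 1/39.3002 − 3/154.1 = 0.025445 − 0.019468 = 0.005977.
Hence σ₀² = 1/0.005977 ≈ 167.3.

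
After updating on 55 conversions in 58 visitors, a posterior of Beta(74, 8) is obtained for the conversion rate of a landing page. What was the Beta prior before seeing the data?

Beta(19, 5)

A Beta(a, b) prior with s successes and f failures in binomial data gives a Beta(a+s, b+f) posterior.
Subtract the data counts: 74−55=19, 8−3=5.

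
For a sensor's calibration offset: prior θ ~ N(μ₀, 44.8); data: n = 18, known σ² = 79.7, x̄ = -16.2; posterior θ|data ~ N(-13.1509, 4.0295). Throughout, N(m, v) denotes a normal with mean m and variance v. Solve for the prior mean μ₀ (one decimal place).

μ₀ = 17.7

With known observation variance, the Normal–Normal posterior has precision τ_n = τ₀ + n/σ² and mean μ_n = (τ₀μ₀ + (n/σ²)x̄)/τ_n.
Here τ₀ = 1/44.8 = 0.022321 and τ_data = 18/79.7 = 0.225847, so τ_n = 0.248168.
Rearranging for μ₀: μ₀ = (μ_n·τ_n − τ_data·x̄)/τ₀ = (-13.1509·0.248168 − 0.225847·-16.2) / 0.022321 = 0.395089/0.022321 ≈ 17.7.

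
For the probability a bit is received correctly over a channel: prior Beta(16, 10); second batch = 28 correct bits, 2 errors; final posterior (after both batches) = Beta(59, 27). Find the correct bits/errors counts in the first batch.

15 correct bits and 15 errors

Sequential conjugate updates are equivalent to a single update on the pooled data, so total successes = posterior α − prior α and total failures = posterior β − prior β.
Total across both batches: 59−16=43 correct bits, 27−10=17 errors.
Subtract the second batch: 43−28=15 correct bits and 17−2=15 errors.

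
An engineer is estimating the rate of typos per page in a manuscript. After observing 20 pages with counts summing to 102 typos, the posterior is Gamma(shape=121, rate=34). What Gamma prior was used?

Gamma(shape=19, rate=14)

Gamma–Poisson conjugacy: posterior shape = α + Σxᵢ, posterior rate = β + n.
So α = 121 − 102 = 19 and β = 34 − 20 = 14.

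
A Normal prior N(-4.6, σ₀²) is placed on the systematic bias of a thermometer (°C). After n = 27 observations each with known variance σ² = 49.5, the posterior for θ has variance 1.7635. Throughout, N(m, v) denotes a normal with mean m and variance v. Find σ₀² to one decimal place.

Posterior precision equals prior precision plus data precision: 1/σ_n² = 1/σ₀² + n/σ².
So 1/σ₀² = 1/1.7635 − 27/49.5 = 0.567054 − 0.545455 = 0.021599.
Hence σ₀² = 1/0.021599 ≈ 46.3.

σ₀² = 46.3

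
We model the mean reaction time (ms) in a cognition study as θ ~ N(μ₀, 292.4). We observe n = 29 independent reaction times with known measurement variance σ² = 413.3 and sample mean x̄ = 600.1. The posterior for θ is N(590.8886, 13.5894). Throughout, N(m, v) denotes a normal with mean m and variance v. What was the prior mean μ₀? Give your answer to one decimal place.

The posterior mean is a precision-weighted average: μ_n = (τ₀μ₀ + τ_data·x̄)/(τ₀+τ_data), with τ₀=1/σ₀² and τ_data=n/σ².
Here τ₀ = 1/292.4 = 0.003420 and τ_data = 29/413.3 = 0.070167, so τ_n = 0.073587.
Rearranging for μ₀: μ₀ = (μ_n·τ_n − τ_data·x̄)/τ₀ = (590.8886·0.073587 − 0.070167·600.1) / 0.003420 = 1.374503/0.003420 ≈ 401.9.

μ₀ = 401.9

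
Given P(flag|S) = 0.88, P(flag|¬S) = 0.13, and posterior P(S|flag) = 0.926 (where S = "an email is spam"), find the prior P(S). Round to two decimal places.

P(S) = 0.65

In odds form, posterior odds = prior odds × likelihood ratio, so prior odds = posterior odds ÷ LR.
Posterior odds = 0.926/(1−0.926) = 12.5135. LR = 0.88/0.13 = 6.7692.
Prior odds = 12.5135/6.7692 = 1.8486, so P(S) = 1.8486/(1+1.8486) ≈ 0.65.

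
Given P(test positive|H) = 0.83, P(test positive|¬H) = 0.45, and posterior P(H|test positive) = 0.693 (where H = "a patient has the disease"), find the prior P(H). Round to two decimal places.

P(H) = 0.55

Bayes' rule in odds form gives O(H|E) = O(H)·[P(E|H)/P(E|¬H)], hence O(H) = O(H|E)/LR.
Posterior odds = 0.693/(1−0.693) = 2.2573. LR = 0.83/0.45 = 1.8444.
Prior odds = 2.2573/1.8444 = 1.2239, so P(H) = 1.2239/(1+1.2239) ≈ 0.55.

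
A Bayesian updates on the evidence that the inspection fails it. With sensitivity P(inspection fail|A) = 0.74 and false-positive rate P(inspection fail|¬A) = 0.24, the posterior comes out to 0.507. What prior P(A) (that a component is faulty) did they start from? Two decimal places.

P(A) = 0.25

Bayes' rule in odds form gives O(A|E) = O(A)·[P(E|A)/P(E|¬A)], hence O(A) = O(A|E)/LR.
Posterior odds = 0.507/(1−0.507) = 1.0284. LR = 0.74/0.24 = 3.0833.
Prior odds = 1.0284/3.0833 = 0.3335, so P(A) = 0.3335/(1+0.3335) ≈ 0.25.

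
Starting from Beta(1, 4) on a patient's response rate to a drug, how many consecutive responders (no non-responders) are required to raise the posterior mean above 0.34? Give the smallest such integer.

k = 2

After k responders and 0 non-responders the posterior is Beta(1+k, 4), with mean (1+k)/(1+4+k).
Set (1+k)/(5+k) > 0.34 and solve: k > (0.34·5 − 1)/(1 − 0.34) = 1.061.
The smallest integer exceeding 1.061 is 2, and checking k=2: (3)/(7) = 0.4286 > 0.34.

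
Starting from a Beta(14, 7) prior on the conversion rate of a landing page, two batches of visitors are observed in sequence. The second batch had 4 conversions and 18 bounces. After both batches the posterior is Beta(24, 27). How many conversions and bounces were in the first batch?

Because Beta–binomial updating is additive in the counts, the combined data contributed (α_post−α_prior, β_post−β_prior) successes and failures.
Total across both batches: 24−14=10 conversions, 27−7=20 bounces.
Subtract the second batch: 10−4=6 conversions and 20−18=2 bounces.

6 conversions and 2 bounces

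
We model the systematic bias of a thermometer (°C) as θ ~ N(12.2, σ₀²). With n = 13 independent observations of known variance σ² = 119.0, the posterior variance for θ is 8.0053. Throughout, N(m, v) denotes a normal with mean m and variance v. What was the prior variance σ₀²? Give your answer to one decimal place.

For the Normal–Normal model with known σ², precisions add: τ_n = τ₀ + n/σ².
So 1/σ₀² = 1/8.0053 − 13/119.0 = 0.124917 − 0.109244 = 0.015673.
Hence σ₀² = 1/0.015673 ≈ 63.8.

σ₀² = 63.8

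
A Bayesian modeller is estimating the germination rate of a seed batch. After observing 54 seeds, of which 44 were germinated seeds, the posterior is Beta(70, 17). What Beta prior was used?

Beta(26, 7)

Beta is conjugate to the binomial likelihood: posterior = Beta(a+s, b+f).
So a = 70 − 44 = 26 and b = 17 − 10 = 7.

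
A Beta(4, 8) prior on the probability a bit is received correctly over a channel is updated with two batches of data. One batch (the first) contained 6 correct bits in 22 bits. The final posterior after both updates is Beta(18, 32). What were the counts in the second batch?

8 correct bits and 8 errors

Because Beta–binomial updating is additive in the counts, the combined data contributed (α_post−α_prior, β_post−β_prior) successes and failures.
Total across both batches: 18−4=14 correct bits, 32−8=24 errors.
Subtract the first batch: 14−6=8 correct bits and 24−16=8 errors.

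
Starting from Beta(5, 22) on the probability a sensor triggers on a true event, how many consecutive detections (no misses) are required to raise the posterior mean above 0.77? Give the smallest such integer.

k = 69

After k detections and 0 misses the posterior is Beta(5+k, 22), with mean (5+k)/(5+22+k).
Set (5+k)/(27+k) > 0.77 and solve: k > (0.77·27 − 5)/(1 − 0.77) = 68.652.
The smallest integer exceeding 68.652 is 69.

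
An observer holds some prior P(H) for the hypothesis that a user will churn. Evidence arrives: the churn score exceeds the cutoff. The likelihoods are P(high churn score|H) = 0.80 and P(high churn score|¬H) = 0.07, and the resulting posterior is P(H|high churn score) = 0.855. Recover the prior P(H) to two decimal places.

P(H) = 0.34

In odds form, posterior odds = prior odds × likelihood ratio, so prior odds = posterior odds ÷ LR.
Posterior odds = 0.855/(1−0.855) = 5.8966. LR = 0.80/0.07 = 11.4286.
Prior odds = 5.8966/11.4286 = 0.5160, so P(H) = 0.5160/(1+0.5160) ≈ 0.34.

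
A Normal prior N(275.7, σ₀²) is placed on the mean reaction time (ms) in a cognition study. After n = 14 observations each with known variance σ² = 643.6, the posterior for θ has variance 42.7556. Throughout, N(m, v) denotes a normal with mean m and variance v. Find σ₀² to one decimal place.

σ₀² = 611.2

For the Normal–Normal model with known σ², precisions add: τ_n = τ₀ + n/σ².
So 1/σ₀² = 1/42.7556 − 14/643.6 = 0.023389 − 0.021753 = 0.001636.
Hence σ₀² = 1/0.001636 ≈ 611.2.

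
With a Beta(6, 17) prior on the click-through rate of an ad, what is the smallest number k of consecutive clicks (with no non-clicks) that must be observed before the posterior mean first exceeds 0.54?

After k clicks and 0 non-clicks the posterior is Beta(6+k, 17), with mean (6+k)/(6+17+k).
Set (6+k)/(23+k) > 0.54 and solve: k > (0.54·23 − 6)/(1 − 0.54) = 13.957.
The smallest integer exceeding 13.957 is 14, and checking k=14: (20)/(37) = 0.5405 > 0.54.

k = 14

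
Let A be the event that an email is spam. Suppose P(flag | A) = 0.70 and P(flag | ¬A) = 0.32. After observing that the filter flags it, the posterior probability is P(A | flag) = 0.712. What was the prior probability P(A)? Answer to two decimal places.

P(A) = 0.53

Bayes' rule in odds form gives O(A|E) = O(A)·[P(E|A)/P(E|¬A)], hence O(A) = O(A|E)/LR.
Posterior odds = 0.712/(1−0.712) = 2.4722. LR = 0.70/0.32 = 2.1875.
Prior odds = 2.4722/2.1875 = 1.1301, so P(A) = 1.1301/(1+1.1301) ≈ 0.53.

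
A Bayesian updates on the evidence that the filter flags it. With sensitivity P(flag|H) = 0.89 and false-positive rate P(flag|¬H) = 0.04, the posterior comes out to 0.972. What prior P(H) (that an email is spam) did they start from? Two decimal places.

P(H) = 0.61

In odds form, posterior odds = prior odds × likelihood ratio, so prior odds = posterior odds ÷ LR.
Posterior odds = 0.972/(1−0.972) = 34.7143. LR = 0.89/0.04 = 22.2500.
Prior odds = 34.7143/22.2500 = 1.5602, so P(H) = 1.5602/(1+1.5602) ≈ 0.61.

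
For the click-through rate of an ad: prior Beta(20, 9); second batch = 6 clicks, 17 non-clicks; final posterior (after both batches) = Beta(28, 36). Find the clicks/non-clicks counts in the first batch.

2 clicks and 10 non-clicks

Sequential conjugate updates are equivalent to a single update on the pooled data, so total successes = posterior α − prior α and total failures = posterior β − prior β.
Total across both batches: 28−20=8 clicks, 36−9=27 non-clicks.
Subtract the second batch: 8−6=2 clicks and 27−17=10 non-clicks.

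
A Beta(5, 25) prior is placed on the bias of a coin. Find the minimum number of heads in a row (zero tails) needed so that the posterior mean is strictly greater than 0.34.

k = 8

After k heads and 0 tails the posterior is Beta(5+k, 25), with mean (5+k)/(5+25+k).
Set (5+k)/(30+k) > 0.34 and solve: k > (0.34·30 − 5)/(1 − 0.34) = 7.879.
The smallest integer exceeding 7.879 is 8, and checking k=8: (13)/(38) = 0.3421 > 0.34.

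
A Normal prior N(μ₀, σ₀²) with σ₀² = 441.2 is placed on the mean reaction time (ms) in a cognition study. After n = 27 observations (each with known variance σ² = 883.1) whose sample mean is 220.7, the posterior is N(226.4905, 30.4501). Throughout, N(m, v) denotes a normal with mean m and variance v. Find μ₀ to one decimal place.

μ₀ = 304.6

The posterior mean is a precision-weighted average: μ_n = (τ₀μ₀ + τ_data·x̄)/(τ₀+τ_data), with τ₀=1/σ₀² and τ_data=n/σ².
Here τ₀ = 1/441.2 = 0.002267 and τ_data = 27/883.1 = 0.030574, so τ_n = 0.032841.
Rearranging for μ₀: μ₀ = (μ_n·τ_n − τ_data·x̄)/τ₀ = (226.4905·0.032841 − 0.030574·220.7) / 0.002267 = 0.690493/0.002267 ≈ 304.6.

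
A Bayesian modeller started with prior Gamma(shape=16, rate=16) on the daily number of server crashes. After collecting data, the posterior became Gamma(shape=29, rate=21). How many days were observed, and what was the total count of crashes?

A Gamma(α, β) prior (rate parametrization) on a Poisson rate with n observations summing to S gives posterior Gamma(α+S, β+n).
Matching: Σxᵢ = 29 − 16 = 13 and n = 21 − 16 = 5.

n = 5 days with total 13 crashes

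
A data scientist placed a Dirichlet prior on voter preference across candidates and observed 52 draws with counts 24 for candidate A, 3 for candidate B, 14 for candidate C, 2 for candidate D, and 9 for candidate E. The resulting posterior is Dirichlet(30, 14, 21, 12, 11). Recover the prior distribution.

Dirichlet(6, 11, 7, 10, 2)

For a Dirichlet(α) prior with multinomial counts c, the posterior is Dirichlet(α + c) componentwise.
Subtract each count from the matching posterior parameter: 30−24=6, 14−3=11, 21−14=7, 12−2=10, 11−9=2.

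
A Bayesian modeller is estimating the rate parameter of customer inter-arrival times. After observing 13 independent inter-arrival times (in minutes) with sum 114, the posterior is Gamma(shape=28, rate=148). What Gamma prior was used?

For an exponential likelihood with a Gamma(α, β) prior on the rate, n observations with total T give posterior Gamma(α+n, β+T).
So α = 28 − 13 = 15 and β = 148 − 114 = 34.

Gamma(shape=15, rate=34)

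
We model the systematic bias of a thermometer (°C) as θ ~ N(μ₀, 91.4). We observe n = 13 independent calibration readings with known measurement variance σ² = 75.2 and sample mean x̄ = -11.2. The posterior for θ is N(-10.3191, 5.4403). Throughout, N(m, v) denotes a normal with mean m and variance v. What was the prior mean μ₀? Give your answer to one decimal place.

The posterior mean is a precision-weighted average: μ_n = (τ₀μ₀ + τ_data·x̄)/(τ₀+τ_data), with τ₀=1/σ₀² and τ_data=n/σ².
Here τ₀ = 1/91.4 = 0.010941 and τ_data = 13/75.2 = 0.172872, so τ_n = 0.183813.
Rearranging for μ₀: μ₀ = (μ_n·τ_n − τ_data·x̄)/τ₀ = (-10.3191·0.183813 − 0.172872·-11.2) / 0.010941 = 0.039382/0.010941 ≈ 3.6.

μ₀ = 3.6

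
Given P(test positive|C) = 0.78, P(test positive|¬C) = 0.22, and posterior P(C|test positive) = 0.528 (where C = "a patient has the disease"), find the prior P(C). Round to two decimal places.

In odds form, posterior odds = prior odds × likelihood ratio, so prior odds = posterior odds ÷ LR.
Posterior odds = 0.528/(1−0.528) = 1.1186. LR = 0.78/0.22 = 3.5455.
Prior odds = 1.1186/3.5455 = 0.3155, so P(C) = 0.3155/(1+0.3155) ≈ 0.24.

P(C) = 0.24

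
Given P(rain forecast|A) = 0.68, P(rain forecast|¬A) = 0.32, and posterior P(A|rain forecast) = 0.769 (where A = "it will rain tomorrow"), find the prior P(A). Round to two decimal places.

P(A) = 0.61

Bayes' rule in odds form gives O(A|E) = O(A)·[P(E|A)/P(E|¬A)], hence O(A) = O(A|E)/LR.
Posterior odds = 0.769/(1−0.769) = 3.3290. LR = 0.68/0.32 = 2.1250.
Prior odds = 3.3290/2.1250 = 1.5666, so P(A) = 1.5666/(1+1.5666) ≈ 0.61.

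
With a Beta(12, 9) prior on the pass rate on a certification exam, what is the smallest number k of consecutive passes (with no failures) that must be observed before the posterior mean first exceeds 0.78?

After k passes and 0 failures the posterior is Beta(12+k, 9), with mean (12+k)/(12+9+k).
Set (12+k)/(21+k) > 0.78 and solve: k > (0.78·21 − 12)/(1 − 0.78) = 19.909.
The smallest integer exceeding 19.909 is 20, and checking k=20: (32)/(41) = 0.7805 > 0.78.

k = 20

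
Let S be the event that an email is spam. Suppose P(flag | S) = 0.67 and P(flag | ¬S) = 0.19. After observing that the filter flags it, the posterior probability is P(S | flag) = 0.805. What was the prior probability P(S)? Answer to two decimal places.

Bayes' rule in odds form gives O(S|E) = O(S)·[P(E|S)/P(E|¬S)], hence O(S) = O(S|E)/LR.
Posterior odds = 0.805/(1−0.805) = 4.1282. LR = 0.67/0.19 = 3.5263.
Prior odds = 4.1282/3.5263 = 1.1707, so P(S) = 1.1707/(1+1.1707) ≈ 0.54.

P(S) = 0.54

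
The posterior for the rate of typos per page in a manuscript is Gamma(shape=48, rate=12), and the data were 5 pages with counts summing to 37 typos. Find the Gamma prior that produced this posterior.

Gamma(shape=11, rate=7)

Gamma–Poisson conjugacy: posterior shape = α + Σxᵢ, posterior rate = β + n.
So α = 48 − 37 = 11 and β = 12 − 5 = 7.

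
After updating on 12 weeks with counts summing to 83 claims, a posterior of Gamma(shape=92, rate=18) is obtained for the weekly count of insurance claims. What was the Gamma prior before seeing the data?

A Gamma(α, β) prior (rate parametrization) on a Poisson rate with n observations summing to S gives posterior Gamma(α+S, β+n).
So α = 92 − 83 = 9 and β = 18 − 12 = 6.

Gamma(shape=9, rate=6)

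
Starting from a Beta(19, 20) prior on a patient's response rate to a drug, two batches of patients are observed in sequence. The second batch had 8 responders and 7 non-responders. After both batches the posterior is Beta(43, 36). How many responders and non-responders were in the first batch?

16 responders and 9 non-responders

Sequential conjugate updates are equivalent to a single update on the pooled data, so total successes = posterior α − prior α and total failures = posterior β − prior β.
Total across both batches: 43−19=24 responders, 36−20=16 non-responders.
Subtract the second batch: 24−8=16 responders and 16−7=9 non-responders.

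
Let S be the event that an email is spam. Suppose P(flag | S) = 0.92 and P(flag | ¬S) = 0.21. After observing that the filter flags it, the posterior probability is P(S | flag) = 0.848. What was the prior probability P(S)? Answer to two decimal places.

In odds form, posterior odds = prior odds × likelihood ratio, so prior odds = posterior odds ÷ LR.
Posterior odds = 0.848/(1−0.848) = 5.5789. LR = 0.92/0.21 = 4.3810.
Prior odds = 5.5789/4.3810 = 1.2734, so P(S) = 1.2734/(1+1.2734) ≈ 0.56.

P(S) = 0.56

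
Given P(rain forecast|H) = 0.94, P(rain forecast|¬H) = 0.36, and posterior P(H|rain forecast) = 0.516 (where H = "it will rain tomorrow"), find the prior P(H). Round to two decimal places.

P(H) = 0.29

Bayes' rule in odds form gives O(H|E) = O(H)·[P(E|H)/P(E|¬H)], hence O(H) = O(H|E)/LR.
Posterior odds = 0.516/(1−0.516) = 1.0661. LR = 0.94/0.36 = 2.6111.
Prior odds = 1.0661/2.6111 = 0.4083, so P(H) = 0.4083/(1+0.4083) ≈ 0.29.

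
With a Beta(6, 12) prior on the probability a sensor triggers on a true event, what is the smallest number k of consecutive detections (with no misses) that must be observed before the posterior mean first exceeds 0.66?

After k detections and 0 misses the posterior is Beta(6+k, 12), with mean (6+k)/(6+12+k).
Set (6+k)/(18+k) > 0.66 and solve: k > (0.66·18 − 6)/(1 − 0.66) = 17.294.
The smallest integer exceeding 17.294 is 18, and checking k=18: (24)/(36) = 0.6667 > 0.66.

k = 18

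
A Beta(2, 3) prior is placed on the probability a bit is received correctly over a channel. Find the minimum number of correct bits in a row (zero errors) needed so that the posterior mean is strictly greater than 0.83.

After k correct bits and 0 errors the posterior is Beta(2+k, 3), with mean (2+k)/(2+3+k).
Set (2+k)/(5+k) > 0.83 and solve: k > (0.83·5 − 2)/(1 − 0.83) = 12.647.
The smallest integer exceeding 12.647 is 13.

k = 13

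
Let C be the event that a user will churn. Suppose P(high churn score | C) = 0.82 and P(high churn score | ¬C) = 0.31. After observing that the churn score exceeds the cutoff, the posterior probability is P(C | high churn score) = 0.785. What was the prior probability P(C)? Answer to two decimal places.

P(C) = 0.58

In odds form, posterior odds = prior odds × likelihood ratio, so prior odds = posterior odds ÷ LR.
Posterior odds = 0.785/(1−0.785) = 3.6512. LR = 0.82/0.31 = 2.6452.
Prior odds = 3.6512/2.6452 = 1.3803, so P(C) = 1.3803/(1+1.3803) ≈ 0.58.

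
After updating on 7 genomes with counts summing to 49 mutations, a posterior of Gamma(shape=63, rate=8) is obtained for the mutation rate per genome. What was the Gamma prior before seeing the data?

Gamma(shape=14, rate=1)

A Gamma(α, β) prior (rate parametrization) on a Poisson rate with n observations summing to S gives posterior Gamma(α+S, β+n).
So α = 63 − 49 = 14 and β = 8 − 7 = 1.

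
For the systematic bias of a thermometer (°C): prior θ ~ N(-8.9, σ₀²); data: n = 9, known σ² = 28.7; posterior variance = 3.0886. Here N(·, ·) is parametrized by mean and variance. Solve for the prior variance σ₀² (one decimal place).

Posterior precision equals prior precision plus data precision: 1/σ_n² = 1/σ₀² + n/σ².
So 1/σ₀² = 1/3.0886 − 9/28.7 = 0.323771 − 0.313589 = 0.010182.
Hence σ₀² = 1/0.010182 ≈ 98.2.

σ₀² = 98.2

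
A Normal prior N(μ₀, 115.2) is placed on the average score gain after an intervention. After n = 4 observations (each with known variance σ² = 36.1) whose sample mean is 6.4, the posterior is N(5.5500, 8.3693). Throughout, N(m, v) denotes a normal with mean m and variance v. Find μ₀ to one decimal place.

μ₀ = -5.3

The posterior mean is a precision-weighted average: μ_n = (τ₀μ₀ + τ_data·x̄)/(τ₀+τ_data), with τ₀=1/σ₀² and τ_data=n/σ².
Here τ₀ = 1/115.2 = 0.008681 and τ_data = 4/36.1 = 0.110803, so τ_n = 0.119484.
Rearranging for μ₀: μ₀ = (μ_n·τ_n − τ_data·x̄)/τ₀ = (5.5500·0.119484 − 0.110803·6.4) / 0.008681 = -0.046003/0.008681 ≈ -5.3.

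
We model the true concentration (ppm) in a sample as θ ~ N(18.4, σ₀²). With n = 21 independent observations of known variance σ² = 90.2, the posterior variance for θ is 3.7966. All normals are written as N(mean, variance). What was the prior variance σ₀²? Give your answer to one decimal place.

σ₀² = 32.7

For the Normal–Normal model with known σ², precisions add: τ_n = τ₀ + n/σ².
So 1/σ₀² = 1/3.7966 − 21/90.2 = 0.263394 − 0.232816 = 0.030578.
Hence σ₀² = 1/0.030578 ≈ 32.7.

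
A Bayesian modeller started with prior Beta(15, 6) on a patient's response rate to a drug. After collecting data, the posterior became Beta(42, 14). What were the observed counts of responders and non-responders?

27 responders and 8 non-responders

A Beta(α, β) prior with s successes and f failures in binomial data gives a Beta(α+s, β+f) posterior.
Match parameters: s=42−15=27, f=14−6=8.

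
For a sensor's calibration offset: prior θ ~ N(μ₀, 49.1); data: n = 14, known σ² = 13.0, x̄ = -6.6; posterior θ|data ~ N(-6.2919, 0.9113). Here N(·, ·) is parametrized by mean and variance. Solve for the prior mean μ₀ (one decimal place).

The posterior mean is a precision-weighted average: μ_n = (τ₀μ₀ + τ_data·x̄)/(τ₀+τ_data), with τ₀=1/σ₀² and τ_data=n/σ².
Here τ₀ = 1/49.1 = 0.020367 and τ_data = 14/13.0 = 1.076923, so τ_n = 1.097290.
Rearranging for μ₀: μ₀ = (μ_n·τ_n − τ_data·x̄)/τ₀ = (-6.2919·1.097290 − 1.076923·-6.6) / 0.020367 = 0.203653/0.020367 ≈ 10.0.

μ₀ = 10.0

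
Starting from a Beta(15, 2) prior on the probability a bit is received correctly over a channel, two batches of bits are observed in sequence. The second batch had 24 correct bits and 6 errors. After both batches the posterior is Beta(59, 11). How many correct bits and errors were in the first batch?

20 correct bits and 3 errors

Sequential conjugate updates are equivalent to a single update on the pooled data, so total successes = posterior α − prior α and total failures = posterior β − prior β.
Total across both batches: 59−15=44 correct bits, 11−2=9 errors.
Subtract the second batch: 44−24=20 correct bits and 9−6=3 errors.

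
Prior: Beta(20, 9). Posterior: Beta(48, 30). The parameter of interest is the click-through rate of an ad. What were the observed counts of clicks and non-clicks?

28 clicks and 21 non-clicks

Beta is conjugate to the binomial likelihood: posterior = Beta(α+s, β+f).
So s = 48 − 20 = 28 and f = 30 − 9 = 21.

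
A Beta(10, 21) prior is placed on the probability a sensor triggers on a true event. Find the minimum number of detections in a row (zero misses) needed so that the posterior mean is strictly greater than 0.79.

k = 70

After k detections and 0 misses the posterior is Beta(10+k, 21), with mean (10+k)/(10+21+k).
Set (10+k)/(31+k) > 0.79 and solve: k > (0.79·31 − 10)/(1 − 0.79) = 69.000.
The smallest integer exceeding 69.000 is 70, and checking k=70: (80)/(101) = 0.7921 > 0.79.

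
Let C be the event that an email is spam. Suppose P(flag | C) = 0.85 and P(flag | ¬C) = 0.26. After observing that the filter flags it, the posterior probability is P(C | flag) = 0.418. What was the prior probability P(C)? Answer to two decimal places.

Bayes' rule in odds form gives O(C|E) = O(C)·[P(E|C)/P(E|¬C)], hence O(C) = O(C|E)/LR.
Posterior odds = 0.418/(1−0.418) = 0.7182. LR = 0.85/0.26 = 3.2692.
Prior odds = 0.7182/3.2692 = 0.2197, so P(C) = 0.2197/(1+0.2197) ≈ 0.18.

P(C) = 0.18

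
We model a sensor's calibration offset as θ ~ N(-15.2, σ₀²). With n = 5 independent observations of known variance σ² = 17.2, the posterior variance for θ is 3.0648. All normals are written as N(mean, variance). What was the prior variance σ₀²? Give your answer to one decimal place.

σ₀² = 28.1

For the Normal–Normal model with known σ², precisions add: τ_n = τ₀ + n/σ².
So 1/σ₀² = 1/3.0648 − 5/17.2 = 0.326286 − 0.290698 = 0.035588.
Hence σ₀² = 1/0.035588 ≈ 28.1.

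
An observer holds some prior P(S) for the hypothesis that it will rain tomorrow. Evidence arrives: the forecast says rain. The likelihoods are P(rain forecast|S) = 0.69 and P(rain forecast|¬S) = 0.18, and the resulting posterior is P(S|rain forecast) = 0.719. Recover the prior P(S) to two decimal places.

P(S) = 0.40

Bayes' rule in odds form gives O(S|E) = O(S)·[P(E|S)/P(E|¬S)], hence O(S) = O(S|E)/LR.
Posterior odds = 0.719/(1−0.719) = 2.5587. LR = 0.69/0.18 = 3.8333.
Prior odds = 2.5587/3.8333 = 0.6675, so P(S) = 0.6675/(1+0.6675) ≈ 0.40.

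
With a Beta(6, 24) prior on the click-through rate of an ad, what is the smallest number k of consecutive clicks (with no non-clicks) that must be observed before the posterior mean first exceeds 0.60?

k = 31

After k clicks and 0 non-clicks the posterior is Beta(6+k, 24), with mean (6+k)/(6+24+k).
Set (6+k)/(30+k) > 0.60 and solve: k > (0.60·30 − 6)/(1 − 0.60) = 30.000.
The smallest integer exceeding 30.000 is 31.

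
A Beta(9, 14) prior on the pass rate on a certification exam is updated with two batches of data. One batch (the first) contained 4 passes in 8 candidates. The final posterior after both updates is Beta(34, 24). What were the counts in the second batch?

Sequential conjugate updates are equivalent to a single update on the pooled data, so total successes = posterior α − prior α and total failures = posterior β − prior β.
Total across both batches: 34−9=25 passes, 24−14=10 failures.
Subtract the first batch: 25−4=21 passes and 10−4=6 failures.

21 passes and 6 failures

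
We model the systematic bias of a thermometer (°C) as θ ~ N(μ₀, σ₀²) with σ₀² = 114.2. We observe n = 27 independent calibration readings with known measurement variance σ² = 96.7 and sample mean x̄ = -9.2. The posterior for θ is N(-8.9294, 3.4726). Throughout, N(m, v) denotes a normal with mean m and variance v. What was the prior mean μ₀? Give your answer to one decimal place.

With known observation variance, the Normal–Normal posterior has precision τ_n = τ₀ + n/σ² and mean μ_n = (τ₀μ₀ + (n/σ²)x̄)/τ_n.
Here τ₀ = 1/114.2 = 0.008757 and τ_data = 27/96.7 = 0.279214, so τ_n = 0.287971.
Rearranging for μ₀: μ₀ = (μ_n·τ_n − τ_data·x̄)/τ₀ = (-8.9294·0.287971 − 0.279214·-9.2) / 0.008757 = -0.002639/0.008757 ≈ -0.3.

μ₀ = -0.3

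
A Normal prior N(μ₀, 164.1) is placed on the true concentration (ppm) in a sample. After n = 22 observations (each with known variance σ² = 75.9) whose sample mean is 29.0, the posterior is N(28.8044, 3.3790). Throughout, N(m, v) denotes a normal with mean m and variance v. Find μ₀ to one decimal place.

The posterior mean is a precision-weighted average: μ_n = (τ₀μ₀ + τ_data·x̄)/(τ₀+τ_data), with τ₀=1/σ₀² and τ_data=n/σ².
Here τ₀ = 1/164.1 = 0.006094 and τ_data = 22/75.9 = 0.289855, so τ_n = 0.295949.
Rearranging for μ₀: μ₀ = (μ_n·τ_n − τ_data·x̄)/τ₀ = (28.8044·0.295949 − 0.289855·29.0) / 0.006094 = 0.118838/0.006094 ≈ 19.5.

μ₀ = 19.5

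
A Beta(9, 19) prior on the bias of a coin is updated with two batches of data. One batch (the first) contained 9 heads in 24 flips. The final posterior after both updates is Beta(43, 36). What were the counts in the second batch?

Because Beta–binomial updating is additive in the counts, the combined data contributed (α_post−α_prior, β_post−β_prior) successes and failures.
Total across both batches: 43−9=34 heads, 36−19=17 tails.
Subtract the first batch: 34−9=25 heads and 17−15=2 tails.

25 heads and 2 tails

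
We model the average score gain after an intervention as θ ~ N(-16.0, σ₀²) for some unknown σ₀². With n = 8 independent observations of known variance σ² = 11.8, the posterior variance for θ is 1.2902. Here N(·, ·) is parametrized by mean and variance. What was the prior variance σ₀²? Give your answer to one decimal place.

σ₀² = 10.3

Posterior precision equals prior precision plus data precision: 1/σ_n² = 1/σ₀² + n/σ².
So 1/σ₀² = 1/1.2902 − 8/11.8 = 0.775074 − 0.677966 = 0.097108.
Hence σ₀² = 1/0.097108 ≈ 10.3.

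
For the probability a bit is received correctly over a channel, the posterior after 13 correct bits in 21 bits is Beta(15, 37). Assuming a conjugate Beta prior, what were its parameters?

Beta is conjugate to the binomial likelihood: posterior = Beta(α+s, β+f).
So α = 15 − 13 = 2 and β = 37 − 8 = 29.

Beta(2, 29)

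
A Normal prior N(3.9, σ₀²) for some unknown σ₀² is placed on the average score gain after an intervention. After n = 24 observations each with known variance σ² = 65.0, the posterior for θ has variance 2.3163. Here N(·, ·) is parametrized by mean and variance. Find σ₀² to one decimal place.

σ₀² = 16.0

For the Normal–Normal model with known σ², precisions add: τ_n = τ₀ + n/σ².
So 1/σ₀² = 1/2.3163 − 24/65.0 = 0.431723 − 0.369231 = 0.062492.
Hence σ₀² = 1/0.062492 ≈ 16.0.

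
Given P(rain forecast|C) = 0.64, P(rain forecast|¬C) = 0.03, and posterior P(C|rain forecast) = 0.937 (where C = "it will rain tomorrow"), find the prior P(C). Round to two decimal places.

Bayes' rule in odds form gives O(C|E) = O(C)·[P(E|C)/P(E|¬C)], hence O(C) = O(C|E)/LR.
Posterior odds = 0.937/(1−0.937) = 14.8730. LR = 0.64/0.03 = 21.3333.
Prior odds = 14.8730/21.3333 = 0.6972, so P(C) = 0.6972/(1+0.6972) ≈ 0.41.

P(C) = 0.41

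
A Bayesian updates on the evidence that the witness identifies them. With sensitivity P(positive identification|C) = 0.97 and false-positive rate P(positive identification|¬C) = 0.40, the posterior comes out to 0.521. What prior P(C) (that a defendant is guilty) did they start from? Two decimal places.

In odds form, posterior odds = prior odds × likelihood ratio, so prior odds = posterior odds ÷ LR.
Posterior odds = 0.521/(1−0.521) = 1.0877. LR = 0.97/0.40 = 2.4250.
Prior odds = 1.0877/2.4250 = 0.4485, so P(C) = 0.4485/(1+0.4485) ≈ 0.31.

P(C) = 0.31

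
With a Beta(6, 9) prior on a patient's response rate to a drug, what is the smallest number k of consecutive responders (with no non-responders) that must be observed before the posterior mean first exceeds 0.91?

k = 86

After k responders and 0 non-responders the posterior is Beta(6+k, 9), with mean (6+k)/(6+9+k).
Set (6+k)/(15+k) > 0.91 and solve: k > (0.91·15 − 6)/(1 − 0.91) = 85.000.
The smallest integer exceeding 85.000 is 86, and checking k=86: (92)/(101) = 0.9109 > 0.91.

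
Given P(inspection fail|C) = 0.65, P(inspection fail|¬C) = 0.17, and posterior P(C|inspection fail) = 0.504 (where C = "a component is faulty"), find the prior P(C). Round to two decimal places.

Bayes' rule in odds form gives O(C|E) = O(C)·[P(E|C)/P(E|¬C)], hence O(C) = O(C|E)/LR.
Posterior odds = 0.504/(1−0.504) = 1.0161. LR = 0.65/0.17 = 3.8235.
Prior odds = 1.0161/3.8235 = 0.2658, so P(C) = 0.2658/(1+0.2658) ≈ 0.21.

P(C) = 0.21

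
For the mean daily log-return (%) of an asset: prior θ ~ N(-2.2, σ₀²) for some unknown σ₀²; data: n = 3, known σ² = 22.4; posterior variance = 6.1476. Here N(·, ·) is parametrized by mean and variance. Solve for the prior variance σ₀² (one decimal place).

σ₀² = 34.8

For the Normal–Normal model with known σ², precisions add: τ_n = τ₀ + n/σ².
So 1/σ₀² = 1/6.1476 − 3/22.4 = 0.162665 − 0.133929 = 0.028736.
Hence σ₀² = 1/0.028736 ≈ 34.8.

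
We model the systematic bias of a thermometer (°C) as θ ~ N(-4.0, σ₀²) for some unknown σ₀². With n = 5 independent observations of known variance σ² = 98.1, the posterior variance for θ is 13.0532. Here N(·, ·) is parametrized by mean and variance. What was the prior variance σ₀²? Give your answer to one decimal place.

σ₀² = 39.0

For the Normal–Normal model with known σ², precisions add: τ_n = τ₀ + n/σ².
So 1/σ₀² = 1/13.0532 − 5/98.1 = 0.076610 − 0.050968 = 0.025642.
Hence σ₀² = 1/0.025642 ≈ 39.0.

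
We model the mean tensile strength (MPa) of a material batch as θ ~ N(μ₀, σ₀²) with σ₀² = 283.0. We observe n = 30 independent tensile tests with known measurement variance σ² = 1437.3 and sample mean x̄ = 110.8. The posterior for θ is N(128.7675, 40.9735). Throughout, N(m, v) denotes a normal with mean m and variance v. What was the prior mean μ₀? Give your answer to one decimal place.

μ₀ = 234.9

The posterior mean is a precision-weighted average: μ_n = (τ₀μ₀ + τ_data·x̄)/(τ₀+τ_data), with τ₀=1/σ₀² and τ_data=n/σ².
Here τ₀ = 1/283.0 = 0.003534 and τ_data = 30/1437.3 = 0.020872, so τ_n = 0.024406.
Rearranging for μ₀: μ₀ = (μ_n·τ_n − τ_data·x̄)/τ₀ = (128.7675·0.024406 − 0.020872·110.8) / 0.003534 = 0.830082/0.003534 ≈ 234.9.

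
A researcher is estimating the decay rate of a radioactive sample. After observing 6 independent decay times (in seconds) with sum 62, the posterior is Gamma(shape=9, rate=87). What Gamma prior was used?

For an exponential likelihood with a Gamma(α, β) prior on the rate, n observations with total T give posterior Gamma(α+n, β+T).
So α = 9 − 6 = 3 and β = 87 − 62 = 25.

Gamma(shape=3, rate=25)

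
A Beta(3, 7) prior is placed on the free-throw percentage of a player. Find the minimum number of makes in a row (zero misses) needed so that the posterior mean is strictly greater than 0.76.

After k makes and 0 misses the posterior is Beta(3+k, 7), with mean (3+k)/(3+7+k).
Set (3+k)/(10+k) > 0.76 and solve: k > (0.76·10 − 3)/(1 − 0.76) = 19.167.
The smallest integer exceeding 19.167 is 20, and checking k=20: (23)/(30) = 0.7667 > 0.76.

k = 20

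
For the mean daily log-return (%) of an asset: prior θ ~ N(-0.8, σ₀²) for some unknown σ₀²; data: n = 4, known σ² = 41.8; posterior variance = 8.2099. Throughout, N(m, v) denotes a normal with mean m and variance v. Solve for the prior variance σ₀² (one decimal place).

σ₀² = 38.3

Posterior precision equals prior precision plus data precision: 1/σ_n² = 1/σ₀² + n/σ².
So 1/σ₀² = 1/8.2099 − 4/41.8 = 0.121804 − 0.095694 = 0.026110.
Hence σ₀² = 1/0.026110 ≈ 38.3.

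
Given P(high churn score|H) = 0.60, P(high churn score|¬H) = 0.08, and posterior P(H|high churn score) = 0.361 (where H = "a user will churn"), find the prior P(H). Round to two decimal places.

Bayes' rule in odds form gives O(H|E) = O(H)·[P(E|H)/P(E|¬H)], hence O(H) = O(H|E)/LR.
Posterior odds = 0.361/(1−0.361) = 0.5649. LR = 0.60/0.08 = 7.5000.
Prior odds = 0.5649/7.5000 = 0.0753, so P(H) = 0.0753/(1+0.0753) ≈ 0.07.

P(H) = 0.07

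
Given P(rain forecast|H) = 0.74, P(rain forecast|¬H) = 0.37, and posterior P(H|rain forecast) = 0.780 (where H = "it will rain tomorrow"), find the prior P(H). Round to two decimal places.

In odds form, posterior odds = prior odds × likelihood ratio, so prior odds = posterior odds ÷ LR.
Posterior odds = 0.780/(1−0.780) = 3.5455. LR = 0.74/0.37 = 2.0000.
Prior odds = 3.5455/2.0000 = 1.7728, so P(H) = 1.7728/(1+1.7728) ≈ 0.64.

P(H) = 0.64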